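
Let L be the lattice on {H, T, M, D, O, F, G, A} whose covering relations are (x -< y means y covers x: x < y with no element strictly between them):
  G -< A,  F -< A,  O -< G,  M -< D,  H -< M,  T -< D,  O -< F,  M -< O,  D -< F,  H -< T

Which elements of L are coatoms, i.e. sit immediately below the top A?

The coatoms are exactly the elements covered by A: F, G.

F, G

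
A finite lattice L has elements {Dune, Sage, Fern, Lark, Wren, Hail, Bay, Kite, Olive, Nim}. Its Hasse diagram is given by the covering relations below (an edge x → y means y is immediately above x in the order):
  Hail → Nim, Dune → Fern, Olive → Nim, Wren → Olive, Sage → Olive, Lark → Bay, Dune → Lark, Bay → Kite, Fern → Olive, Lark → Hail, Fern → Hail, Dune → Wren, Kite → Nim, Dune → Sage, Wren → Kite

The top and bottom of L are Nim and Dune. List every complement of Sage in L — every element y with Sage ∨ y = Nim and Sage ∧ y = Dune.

Need y with Sage ∨ y = Nim and Sage ∧ y = Dune.
Checking each element gives: Bay, Hail, Kite, Lark.

Bay, Hail, Kite, Lark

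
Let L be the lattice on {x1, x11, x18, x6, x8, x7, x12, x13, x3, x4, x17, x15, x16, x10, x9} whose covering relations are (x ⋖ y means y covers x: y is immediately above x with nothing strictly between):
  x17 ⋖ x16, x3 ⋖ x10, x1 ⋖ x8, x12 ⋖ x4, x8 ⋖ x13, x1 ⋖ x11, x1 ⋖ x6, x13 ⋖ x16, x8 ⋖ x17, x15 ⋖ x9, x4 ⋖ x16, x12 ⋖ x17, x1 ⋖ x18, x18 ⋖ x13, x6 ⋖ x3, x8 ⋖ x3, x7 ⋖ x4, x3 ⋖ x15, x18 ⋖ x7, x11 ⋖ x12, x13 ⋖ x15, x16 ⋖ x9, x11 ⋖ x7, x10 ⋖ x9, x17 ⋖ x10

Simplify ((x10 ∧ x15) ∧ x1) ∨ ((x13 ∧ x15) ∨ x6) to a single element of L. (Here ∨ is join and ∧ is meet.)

x10 ∧ x15 = x3
x3 ∧ x1 = x1
x13 ∧ x15 = x13
x13 ∨ x6 = x15
x1 ∨ x15 = x15

x15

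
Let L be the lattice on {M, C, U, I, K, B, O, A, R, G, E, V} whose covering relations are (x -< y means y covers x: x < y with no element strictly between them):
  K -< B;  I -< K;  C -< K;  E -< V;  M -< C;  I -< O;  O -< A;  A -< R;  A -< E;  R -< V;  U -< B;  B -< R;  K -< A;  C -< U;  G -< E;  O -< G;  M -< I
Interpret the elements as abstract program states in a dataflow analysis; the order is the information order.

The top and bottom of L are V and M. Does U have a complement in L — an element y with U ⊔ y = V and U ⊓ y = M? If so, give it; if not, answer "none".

Need y with U ∨ y = V and U ∧ y = M.
Checking each element gives: G.

G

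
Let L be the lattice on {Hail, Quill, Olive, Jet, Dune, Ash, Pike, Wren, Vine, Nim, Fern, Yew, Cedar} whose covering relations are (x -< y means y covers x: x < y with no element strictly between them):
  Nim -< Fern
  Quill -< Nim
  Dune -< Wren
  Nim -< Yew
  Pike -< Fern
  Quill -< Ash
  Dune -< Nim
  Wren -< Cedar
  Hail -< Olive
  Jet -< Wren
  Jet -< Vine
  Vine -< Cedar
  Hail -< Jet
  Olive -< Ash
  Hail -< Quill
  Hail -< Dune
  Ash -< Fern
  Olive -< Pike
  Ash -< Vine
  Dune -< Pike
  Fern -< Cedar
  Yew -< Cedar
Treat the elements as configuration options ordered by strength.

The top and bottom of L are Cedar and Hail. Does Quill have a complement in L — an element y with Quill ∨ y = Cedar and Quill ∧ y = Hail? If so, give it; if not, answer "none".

Wren

Need y with Quill ∨ y = Cedar and Quill ∧ y = Hail.
Checking each element gives: Wren.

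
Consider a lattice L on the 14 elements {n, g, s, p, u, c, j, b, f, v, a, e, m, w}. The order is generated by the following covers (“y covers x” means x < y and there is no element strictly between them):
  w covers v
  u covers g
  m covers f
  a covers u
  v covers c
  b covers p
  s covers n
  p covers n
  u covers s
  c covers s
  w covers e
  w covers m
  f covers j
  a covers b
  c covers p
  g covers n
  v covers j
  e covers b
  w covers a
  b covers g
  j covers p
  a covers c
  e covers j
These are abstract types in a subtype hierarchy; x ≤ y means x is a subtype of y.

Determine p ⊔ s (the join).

c

Common upper bounds of {p, s}: a, c, v, w.
The least among these is c.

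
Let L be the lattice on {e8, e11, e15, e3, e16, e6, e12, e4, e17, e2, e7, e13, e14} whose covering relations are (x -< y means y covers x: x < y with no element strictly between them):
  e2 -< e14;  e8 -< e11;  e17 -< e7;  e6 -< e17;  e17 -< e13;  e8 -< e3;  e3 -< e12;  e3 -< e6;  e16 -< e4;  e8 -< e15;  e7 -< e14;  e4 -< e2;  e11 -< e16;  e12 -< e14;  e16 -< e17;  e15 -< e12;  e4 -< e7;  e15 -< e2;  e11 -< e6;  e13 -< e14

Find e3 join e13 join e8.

Common upper bounds of {e3, e13, e8}: e13, e14.
The least among these is e13.

e13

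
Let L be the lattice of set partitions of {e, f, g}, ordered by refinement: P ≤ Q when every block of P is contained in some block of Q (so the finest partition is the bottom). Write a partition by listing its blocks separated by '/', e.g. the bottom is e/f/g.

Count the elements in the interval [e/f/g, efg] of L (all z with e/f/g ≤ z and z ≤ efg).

The interval [e/f/g, efg] = {e/f/g, e/fg, ef/g, efg, eg/f}, which has 5 elements.

5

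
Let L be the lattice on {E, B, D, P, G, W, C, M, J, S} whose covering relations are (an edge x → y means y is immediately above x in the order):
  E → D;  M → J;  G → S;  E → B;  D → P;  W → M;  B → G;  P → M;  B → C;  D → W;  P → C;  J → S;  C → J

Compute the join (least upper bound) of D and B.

Common upper bounds of {D, B}: C, J, S.
The least among these is C.

C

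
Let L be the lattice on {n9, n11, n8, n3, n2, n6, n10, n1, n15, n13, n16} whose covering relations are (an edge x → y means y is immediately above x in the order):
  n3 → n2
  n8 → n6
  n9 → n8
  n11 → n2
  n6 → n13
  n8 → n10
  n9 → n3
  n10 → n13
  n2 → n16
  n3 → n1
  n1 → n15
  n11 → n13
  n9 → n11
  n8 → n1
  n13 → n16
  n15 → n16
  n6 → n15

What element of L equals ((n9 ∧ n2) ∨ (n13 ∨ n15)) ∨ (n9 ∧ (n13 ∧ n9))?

n9 ∧ n2 = n9
n13 ∨ n15 = n16
n9 ∨ n16 = n16
n13 ∧ n9 = n9
n9 ∧ n9 = n9
n16 ∨ n9 = n16

n16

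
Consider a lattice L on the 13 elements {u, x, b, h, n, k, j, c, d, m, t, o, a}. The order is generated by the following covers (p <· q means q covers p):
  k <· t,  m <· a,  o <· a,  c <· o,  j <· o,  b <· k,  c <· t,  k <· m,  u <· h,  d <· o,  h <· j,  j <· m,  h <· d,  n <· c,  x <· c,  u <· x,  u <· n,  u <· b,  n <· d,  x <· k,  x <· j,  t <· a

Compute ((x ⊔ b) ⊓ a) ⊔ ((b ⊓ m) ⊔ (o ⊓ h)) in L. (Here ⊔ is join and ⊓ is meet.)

x ∨ b = k
k ∧ a = k
b ∧ m = b
o ∧ h = h
b ∨ h = m
k ∨ m = m

m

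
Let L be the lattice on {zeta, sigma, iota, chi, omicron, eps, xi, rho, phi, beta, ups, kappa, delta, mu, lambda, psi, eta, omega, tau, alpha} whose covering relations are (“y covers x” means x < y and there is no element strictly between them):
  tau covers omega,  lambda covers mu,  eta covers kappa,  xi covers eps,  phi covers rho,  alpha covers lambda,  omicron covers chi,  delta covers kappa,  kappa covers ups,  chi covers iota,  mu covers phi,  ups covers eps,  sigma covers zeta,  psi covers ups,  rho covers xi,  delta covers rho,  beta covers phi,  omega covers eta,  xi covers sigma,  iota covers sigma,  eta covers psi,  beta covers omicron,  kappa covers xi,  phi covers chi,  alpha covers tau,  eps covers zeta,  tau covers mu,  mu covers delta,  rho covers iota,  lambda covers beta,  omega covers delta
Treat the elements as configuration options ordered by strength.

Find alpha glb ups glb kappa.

ups

Common lower bounds of {alpha, ups, kappa}: eps, ups, zeta.
The greatest among these is ups.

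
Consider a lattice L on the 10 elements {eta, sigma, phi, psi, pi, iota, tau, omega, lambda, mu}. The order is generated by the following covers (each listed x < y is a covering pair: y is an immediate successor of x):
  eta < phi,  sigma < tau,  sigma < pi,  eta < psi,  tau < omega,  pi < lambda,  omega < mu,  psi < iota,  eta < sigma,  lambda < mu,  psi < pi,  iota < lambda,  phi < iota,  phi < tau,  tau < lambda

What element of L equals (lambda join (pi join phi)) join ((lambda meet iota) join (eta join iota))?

lambda

pi ∨ phi = lambda
lambda ∨ lambda = lambda
lambda ∧ iota = iota
eta ∨ iota = iota
iota ∨ iota = iota
lambda ∨ iota = lambda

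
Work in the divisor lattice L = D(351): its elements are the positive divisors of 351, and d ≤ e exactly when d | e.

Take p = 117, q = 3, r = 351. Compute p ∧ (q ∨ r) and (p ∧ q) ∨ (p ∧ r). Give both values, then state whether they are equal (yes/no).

q ∨ r = 351, so p ∧ (q ∨ r) = 117 ∧ 351 = 117.
p ∧ q = 3 and p ∧ r = 117, so (p ∧ q) ∨ (p ∧ r) = 3 ∨ 117 = 117.
Equal: yes.

117; 117; yes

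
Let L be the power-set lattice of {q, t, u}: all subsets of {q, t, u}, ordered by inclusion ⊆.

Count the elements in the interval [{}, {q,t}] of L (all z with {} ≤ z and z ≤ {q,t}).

4

The interval [{}, {q,t}] = {{q,t}, {q}, {t}, {}}, which has 4 elements.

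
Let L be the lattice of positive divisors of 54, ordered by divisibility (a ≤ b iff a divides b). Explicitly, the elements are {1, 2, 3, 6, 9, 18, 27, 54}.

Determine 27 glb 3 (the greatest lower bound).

In the divisibility order, the meet is the greatest common divisor: gcd(27, 3) = 3.

3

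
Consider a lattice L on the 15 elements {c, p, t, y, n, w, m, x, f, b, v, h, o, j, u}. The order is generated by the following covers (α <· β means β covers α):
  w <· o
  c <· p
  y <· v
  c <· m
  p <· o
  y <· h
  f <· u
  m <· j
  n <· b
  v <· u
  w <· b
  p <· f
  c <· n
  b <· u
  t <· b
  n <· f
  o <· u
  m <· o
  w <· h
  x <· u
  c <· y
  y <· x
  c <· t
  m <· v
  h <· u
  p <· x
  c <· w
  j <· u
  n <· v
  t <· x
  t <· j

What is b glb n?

n

Common lower bounds of {b, n}: c, n.
The greatest among these is n.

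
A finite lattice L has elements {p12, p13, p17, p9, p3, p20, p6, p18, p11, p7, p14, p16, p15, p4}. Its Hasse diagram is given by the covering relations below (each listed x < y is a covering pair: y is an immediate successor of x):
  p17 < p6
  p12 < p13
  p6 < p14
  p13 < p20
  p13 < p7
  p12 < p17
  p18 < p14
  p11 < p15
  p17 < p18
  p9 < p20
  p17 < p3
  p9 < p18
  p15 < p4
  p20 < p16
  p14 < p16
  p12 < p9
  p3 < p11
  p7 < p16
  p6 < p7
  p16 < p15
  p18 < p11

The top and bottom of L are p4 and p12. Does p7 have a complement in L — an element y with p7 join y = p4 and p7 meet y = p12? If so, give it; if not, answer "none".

For every candidate y, either p7 ∨ y ≠ p4 or p7 ∧ y ≠ p12; no complement exists.

none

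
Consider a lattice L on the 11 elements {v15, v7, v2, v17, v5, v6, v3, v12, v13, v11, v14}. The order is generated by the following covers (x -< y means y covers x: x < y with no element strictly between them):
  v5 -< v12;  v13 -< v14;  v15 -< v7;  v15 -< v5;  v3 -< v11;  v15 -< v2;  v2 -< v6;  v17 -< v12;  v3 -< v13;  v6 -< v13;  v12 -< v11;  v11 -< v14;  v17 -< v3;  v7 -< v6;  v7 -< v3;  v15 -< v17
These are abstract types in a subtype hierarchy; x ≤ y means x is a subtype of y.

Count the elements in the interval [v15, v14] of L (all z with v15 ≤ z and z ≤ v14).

The interval [v15, v14] = {v11, v12, v13, v14, v15, v17, v2, v3, v5, v6, v7}, which has 11 elements.

11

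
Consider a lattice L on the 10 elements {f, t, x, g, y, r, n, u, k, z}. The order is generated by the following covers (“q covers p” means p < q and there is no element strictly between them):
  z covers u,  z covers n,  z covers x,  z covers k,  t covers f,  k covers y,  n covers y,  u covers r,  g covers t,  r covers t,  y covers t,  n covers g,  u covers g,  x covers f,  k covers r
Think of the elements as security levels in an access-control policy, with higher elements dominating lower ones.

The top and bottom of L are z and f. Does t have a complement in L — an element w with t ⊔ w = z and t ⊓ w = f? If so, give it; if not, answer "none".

Need w with t ∨ w = z and t ∧ w = f.
Checking each element gives: x.

x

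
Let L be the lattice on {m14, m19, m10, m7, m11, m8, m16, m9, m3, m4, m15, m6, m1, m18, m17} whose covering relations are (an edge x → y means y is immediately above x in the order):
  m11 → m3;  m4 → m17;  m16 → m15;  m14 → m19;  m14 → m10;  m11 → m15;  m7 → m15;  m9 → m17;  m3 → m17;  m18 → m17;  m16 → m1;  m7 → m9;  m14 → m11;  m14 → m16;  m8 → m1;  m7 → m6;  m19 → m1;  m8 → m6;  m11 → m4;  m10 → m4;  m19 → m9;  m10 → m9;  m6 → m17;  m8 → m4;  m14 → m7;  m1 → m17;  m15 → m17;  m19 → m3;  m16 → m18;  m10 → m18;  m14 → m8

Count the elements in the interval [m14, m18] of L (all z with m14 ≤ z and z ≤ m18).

The interval [m14, m18] = {m10, m14, m16, m18}, which has 4 elements.

4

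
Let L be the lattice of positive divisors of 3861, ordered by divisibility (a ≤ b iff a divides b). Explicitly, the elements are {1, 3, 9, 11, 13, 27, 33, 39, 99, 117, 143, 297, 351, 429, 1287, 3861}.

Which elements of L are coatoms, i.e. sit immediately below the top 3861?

1287, 297, 351

The coatoms are exactly the elements covered by 3861: 1287, 297, 351.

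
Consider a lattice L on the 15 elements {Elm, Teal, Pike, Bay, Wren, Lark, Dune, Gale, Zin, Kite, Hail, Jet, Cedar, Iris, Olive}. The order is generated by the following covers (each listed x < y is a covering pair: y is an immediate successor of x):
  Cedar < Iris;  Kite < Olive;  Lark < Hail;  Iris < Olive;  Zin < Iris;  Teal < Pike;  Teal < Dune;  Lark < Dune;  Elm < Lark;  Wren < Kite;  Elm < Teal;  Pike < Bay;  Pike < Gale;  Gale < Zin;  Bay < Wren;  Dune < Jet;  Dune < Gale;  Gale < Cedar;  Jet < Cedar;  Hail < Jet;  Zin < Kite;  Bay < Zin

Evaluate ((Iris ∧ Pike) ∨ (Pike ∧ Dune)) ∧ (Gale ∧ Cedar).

Pike

Iris ∧ Pike = Pike
Pike ∧ Dune = Teal
Pike ∨ Teal = Pike
Gale ∧ Cedar = Gale
Pike ∧ Gale = Pike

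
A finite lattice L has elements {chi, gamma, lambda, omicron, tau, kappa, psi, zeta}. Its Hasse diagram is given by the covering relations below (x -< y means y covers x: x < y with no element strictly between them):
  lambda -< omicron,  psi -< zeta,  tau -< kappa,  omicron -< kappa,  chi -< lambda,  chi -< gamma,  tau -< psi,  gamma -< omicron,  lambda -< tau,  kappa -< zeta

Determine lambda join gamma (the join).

omicron

Common upper bounds of {lambda, gamma}: kappa, omicron, zeta.
The least among these is omicron.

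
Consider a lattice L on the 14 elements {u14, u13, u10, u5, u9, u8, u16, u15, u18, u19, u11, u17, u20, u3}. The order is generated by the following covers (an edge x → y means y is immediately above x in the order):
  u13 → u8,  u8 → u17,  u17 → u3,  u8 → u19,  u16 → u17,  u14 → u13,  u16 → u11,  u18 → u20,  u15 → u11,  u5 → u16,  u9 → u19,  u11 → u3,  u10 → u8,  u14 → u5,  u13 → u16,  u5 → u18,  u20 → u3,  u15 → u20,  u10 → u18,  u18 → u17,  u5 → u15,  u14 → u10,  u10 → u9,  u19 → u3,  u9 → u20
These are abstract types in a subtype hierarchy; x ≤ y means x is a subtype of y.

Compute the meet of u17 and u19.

Common lower bounds of {u17, u19}: u10, u13, u14, u8.
The greatest among these is u8.

u8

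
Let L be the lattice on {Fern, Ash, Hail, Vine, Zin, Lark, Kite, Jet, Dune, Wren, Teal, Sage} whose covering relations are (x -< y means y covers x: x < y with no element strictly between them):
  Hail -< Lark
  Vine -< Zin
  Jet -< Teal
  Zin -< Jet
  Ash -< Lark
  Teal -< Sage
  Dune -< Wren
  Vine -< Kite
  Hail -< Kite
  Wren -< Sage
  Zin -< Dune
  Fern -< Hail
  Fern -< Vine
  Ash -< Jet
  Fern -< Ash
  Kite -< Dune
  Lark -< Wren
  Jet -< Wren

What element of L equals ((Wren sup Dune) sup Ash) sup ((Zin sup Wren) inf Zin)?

Wren

Wren ∨ Dune = Wren
Wren ∨ Ash = Wren
Zin ∨ Wren = Wren
Wren ∧ Zin = Zin
Wren ∨ Zin = Wren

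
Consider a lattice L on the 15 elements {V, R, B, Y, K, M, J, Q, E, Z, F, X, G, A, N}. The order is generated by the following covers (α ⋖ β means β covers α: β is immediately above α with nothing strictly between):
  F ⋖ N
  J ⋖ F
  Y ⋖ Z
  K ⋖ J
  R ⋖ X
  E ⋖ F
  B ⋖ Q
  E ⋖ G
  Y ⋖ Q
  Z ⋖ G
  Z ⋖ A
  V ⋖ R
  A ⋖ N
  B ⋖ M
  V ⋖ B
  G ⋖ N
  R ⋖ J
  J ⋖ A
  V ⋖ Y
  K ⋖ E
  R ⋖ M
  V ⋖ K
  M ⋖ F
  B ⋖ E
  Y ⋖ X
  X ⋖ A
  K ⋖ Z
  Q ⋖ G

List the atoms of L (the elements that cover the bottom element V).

The atoms are exactly the elements that cover V: B, K, R, Y.

B, K, R, Y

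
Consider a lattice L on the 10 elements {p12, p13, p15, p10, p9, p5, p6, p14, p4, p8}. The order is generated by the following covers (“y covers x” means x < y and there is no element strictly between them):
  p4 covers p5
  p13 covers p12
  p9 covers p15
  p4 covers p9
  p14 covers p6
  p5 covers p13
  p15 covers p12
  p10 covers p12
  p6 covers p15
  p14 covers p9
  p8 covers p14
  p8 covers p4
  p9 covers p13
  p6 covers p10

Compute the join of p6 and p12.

Common upper bounds of {p6, p12}: p14, p6, p8.
The least among these is p6.

p6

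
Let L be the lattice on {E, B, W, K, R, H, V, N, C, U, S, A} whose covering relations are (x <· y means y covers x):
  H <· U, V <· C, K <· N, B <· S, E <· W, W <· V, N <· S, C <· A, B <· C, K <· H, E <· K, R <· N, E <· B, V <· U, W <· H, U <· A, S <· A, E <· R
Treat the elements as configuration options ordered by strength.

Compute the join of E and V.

V

Common upper bounds of {E, V}: A, C, U, V.
The least among these is V.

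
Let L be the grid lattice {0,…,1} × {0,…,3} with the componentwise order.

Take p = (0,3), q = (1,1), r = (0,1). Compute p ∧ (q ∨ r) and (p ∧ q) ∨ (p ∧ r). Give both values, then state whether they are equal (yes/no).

(0,1); (0,1); yes

q ∨ r = (1,1), so p ∧ (q ∨ r) = (0,3) ∧ (1,1) = (0,1).
p ∧ q = (0,1) and p ∧ r = (0,1), so (p ∧ q) ∨ (p ∧ r) = (0,1) ∨ (0,1) = (0,1).
Equal: yes.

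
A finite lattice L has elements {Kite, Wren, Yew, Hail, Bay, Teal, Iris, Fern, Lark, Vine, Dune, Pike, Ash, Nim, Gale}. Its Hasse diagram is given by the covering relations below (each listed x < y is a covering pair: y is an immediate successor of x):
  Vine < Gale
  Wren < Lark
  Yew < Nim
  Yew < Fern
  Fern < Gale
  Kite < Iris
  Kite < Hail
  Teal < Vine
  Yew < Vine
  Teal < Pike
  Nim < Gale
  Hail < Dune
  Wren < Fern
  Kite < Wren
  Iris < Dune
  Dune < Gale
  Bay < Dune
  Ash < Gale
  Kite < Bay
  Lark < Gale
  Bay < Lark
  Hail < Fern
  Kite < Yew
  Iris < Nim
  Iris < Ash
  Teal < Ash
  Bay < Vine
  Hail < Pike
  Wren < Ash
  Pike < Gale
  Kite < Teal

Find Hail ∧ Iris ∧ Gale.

Kite

Common lower bounds of {Hail, Iris, Gale}: Kite.
The greatest among these is Kite.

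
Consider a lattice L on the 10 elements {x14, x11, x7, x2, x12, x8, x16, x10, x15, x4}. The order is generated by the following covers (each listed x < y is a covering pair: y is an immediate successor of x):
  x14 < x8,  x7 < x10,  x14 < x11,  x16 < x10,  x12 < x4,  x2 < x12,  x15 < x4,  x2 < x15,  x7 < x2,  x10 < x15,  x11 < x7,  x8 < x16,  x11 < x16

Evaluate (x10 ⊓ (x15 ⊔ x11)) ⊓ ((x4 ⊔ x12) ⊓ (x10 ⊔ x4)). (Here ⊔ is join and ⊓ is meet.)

x15 ∨ x11 = x15
x10 ∧ x15 = x10
x4 ∨ x12 = x4
x10 ∨ x4 = x4
x4 ∧ x4 = x4
x10 ∧ x4 = x10

x10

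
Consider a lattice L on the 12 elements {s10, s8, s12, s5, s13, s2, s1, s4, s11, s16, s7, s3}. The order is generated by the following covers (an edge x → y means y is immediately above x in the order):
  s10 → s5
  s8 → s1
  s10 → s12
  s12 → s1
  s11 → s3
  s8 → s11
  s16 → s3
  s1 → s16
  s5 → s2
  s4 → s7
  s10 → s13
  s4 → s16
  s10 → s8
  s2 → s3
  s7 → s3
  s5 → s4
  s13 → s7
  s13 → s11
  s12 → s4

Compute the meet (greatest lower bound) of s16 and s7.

Common lower bounds of {s16, s7}: s10, s12, s4, s5.
The greatest among these is s4.

s4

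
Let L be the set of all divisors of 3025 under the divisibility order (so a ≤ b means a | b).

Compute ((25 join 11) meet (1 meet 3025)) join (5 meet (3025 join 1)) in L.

5

25 ∨ 11 = 275
1 ∧ 3025 = 1
275 ∧ 1 = 1
3025 ∨ 1 = 3025
5 ∧ 3025 = 5
1 ∨ 5 = 5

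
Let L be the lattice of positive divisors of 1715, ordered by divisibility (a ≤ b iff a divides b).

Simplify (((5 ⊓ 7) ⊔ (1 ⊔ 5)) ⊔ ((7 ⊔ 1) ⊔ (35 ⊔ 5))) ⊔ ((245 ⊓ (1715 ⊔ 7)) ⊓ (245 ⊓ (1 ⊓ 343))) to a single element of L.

5 ∧ 7 = 1
1 ∨ 5 = 5
1 ∨ 5 = 5
7 ∨ 1 = 7
35 ∨ 5 = 35
7 ∨ 35 = 35
5 ∨ 35 = 35
1715 ∨ 7 = 1715
245 ∧ 1715 = 245
1 ∧ 343 = 1
245 ∧ 1 = 1
245 ∧ 1 = 1
35 ∨ 1 = 35

35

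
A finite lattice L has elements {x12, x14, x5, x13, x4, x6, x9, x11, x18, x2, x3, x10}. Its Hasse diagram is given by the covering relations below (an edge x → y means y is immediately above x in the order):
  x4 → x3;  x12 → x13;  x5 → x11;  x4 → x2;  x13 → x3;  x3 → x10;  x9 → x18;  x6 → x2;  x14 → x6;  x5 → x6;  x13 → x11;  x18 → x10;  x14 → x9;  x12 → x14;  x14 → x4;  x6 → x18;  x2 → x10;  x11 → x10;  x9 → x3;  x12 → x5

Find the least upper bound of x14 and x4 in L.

x4

Common upper bounds of {x14, x4}: x10, x2, x3, x4.
The least among these is x4.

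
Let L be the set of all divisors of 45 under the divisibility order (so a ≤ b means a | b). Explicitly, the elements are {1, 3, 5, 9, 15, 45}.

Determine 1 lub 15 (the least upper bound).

In the divisibility order, the join is the least common multiple: lcm(1, 15) = 15.

15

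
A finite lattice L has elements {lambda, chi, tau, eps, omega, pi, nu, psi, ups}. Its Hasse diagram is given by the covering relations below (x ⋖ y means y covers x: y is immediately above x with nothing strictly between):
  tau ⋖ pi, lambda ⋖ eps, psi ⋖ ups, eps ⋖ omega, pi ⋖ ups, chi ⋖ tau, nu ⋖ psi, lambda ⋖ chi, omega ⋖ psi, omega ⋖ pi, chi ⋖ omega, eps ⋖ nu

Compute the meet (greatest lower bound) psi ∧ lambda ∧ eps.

Common lower bounds of {psi, lambda, eps}: lambda.
The greatest among these is lambda.

lambda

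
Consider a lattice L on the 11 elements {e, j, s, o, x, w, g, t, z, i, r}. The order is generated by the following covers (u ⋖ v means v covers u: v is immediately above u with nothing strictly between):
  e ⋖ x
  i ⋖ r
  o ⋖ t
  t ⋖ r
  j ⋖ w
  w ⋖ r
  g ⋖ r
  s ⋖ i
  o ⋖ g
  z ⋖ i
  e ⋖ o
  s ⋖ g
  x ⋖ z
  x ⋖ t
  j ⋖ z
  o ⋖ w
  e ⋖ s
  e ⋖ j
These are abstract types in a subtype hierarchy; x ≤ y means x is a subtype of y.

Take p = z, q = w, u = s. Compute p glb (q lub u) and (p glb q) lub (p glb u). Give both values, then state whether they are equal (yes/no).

q lub u = r, so p glb (q lub u) = z glb r = z.
p glb q = j and p glb u = e, so (p glb q) lub (p glb u) = j lub e = j.
Equal: no.

z; j; no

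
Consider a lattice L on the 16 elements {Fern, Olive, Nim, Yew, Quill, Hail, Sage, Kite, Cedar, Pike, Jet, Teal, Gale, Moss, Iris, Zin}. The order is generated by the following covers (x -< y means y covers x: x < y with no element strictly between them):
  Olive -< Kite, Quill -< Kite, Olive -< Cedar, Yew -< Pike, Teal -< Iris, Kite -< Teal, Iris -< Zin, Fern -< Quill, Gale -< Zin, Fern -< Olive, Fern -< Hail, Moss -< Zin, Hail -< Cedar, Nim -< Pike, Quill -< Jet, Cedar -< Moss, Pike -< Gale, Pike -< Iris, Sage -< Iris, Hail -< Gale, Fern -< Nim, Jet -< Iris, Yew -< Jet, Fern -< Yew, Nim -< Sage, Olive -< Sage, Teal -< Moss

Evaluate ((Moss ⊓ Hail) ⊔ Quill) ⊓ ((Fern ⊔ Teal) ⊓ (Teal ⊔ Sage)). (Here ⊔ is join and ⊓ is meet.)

Moss ∧ Hail = Hail
Hail ∨ Quill = Moss
Fern ∨ Teal = Teal
Teal ∨ Sage = Iris
Teal ∧ Iris = Teal
Moss ∧ Teal = Teal

Teal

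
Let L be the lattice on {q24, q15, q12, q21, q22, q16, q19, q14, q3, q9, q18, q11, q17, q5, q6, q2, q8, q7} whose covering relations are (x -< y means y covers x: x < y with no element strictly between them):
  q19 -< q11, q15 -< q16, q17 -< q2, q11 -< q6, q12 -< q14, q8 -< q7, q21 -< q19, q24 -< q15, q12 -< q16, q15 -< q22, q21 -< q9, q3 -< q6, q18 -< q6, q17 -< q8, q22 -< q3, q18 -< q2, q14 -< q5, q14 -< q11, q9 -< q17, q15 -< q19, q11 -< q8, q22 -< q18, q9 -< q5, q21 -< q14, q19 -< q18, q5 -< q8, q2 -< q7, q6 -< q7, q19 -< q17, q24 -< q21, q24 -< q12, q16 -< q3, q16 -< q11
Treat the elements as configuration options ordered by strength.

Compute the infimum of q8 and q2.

q17

Common lower bounds of {q8, q2}: q15, q17, q19, q21, q24, q9.
The greatest among these is q17.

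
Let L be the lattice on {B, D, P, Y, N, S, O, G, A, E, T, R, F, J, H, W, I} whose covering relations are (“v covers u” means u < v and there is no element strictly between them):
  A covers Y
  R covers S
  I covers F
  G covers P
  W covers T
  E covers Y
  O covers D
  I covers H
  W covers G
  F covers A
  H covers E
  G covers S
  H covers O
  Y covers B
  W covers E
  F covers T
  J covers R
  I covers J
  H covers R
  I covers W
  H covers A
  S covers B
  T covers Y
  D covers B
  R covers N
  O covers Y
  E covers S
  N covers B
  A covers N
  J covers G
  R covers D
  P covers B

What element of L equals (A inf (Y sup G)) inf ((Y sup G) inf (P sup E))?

Y

Y ∨ G = W
A ∧ W = Y
Y ∨ G = W
P ∨ E = W
W ∧ W = W
Y ∧ W = Y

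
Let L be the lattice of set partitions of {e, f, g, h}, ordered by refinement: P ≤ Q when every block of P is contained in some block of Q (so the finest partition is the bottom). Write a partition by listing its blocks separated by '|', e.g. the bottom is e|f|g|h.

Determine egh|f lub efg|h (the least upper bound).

efgh

The join of egh|f and efg|h merges any blocks that overlap across the partitions, giving efgh.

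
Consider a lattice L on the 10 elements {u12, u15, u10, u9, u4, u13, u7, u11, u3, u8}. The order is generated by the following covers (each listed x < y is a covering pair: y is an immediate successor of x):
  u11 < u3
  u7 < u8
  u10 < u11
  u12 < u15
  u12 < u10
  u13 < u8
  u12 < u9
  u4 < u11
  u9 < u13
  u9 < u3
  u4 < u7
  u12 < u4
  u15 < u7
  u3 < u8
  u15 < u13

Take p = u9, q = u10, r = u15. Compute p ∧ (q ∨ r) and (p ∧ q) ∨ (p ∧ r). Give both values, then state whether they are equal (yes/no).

q ∨ r = u8, so p ∧ (q ∨ r) = u9 ∧ u8 = u9.
p ∧ q = u12 and p ∧ r = u12, so (p ∧ q) ∨ (p ∧ r) = u12 ∨ u12 = u12.
Equal: no.

u9; u12; no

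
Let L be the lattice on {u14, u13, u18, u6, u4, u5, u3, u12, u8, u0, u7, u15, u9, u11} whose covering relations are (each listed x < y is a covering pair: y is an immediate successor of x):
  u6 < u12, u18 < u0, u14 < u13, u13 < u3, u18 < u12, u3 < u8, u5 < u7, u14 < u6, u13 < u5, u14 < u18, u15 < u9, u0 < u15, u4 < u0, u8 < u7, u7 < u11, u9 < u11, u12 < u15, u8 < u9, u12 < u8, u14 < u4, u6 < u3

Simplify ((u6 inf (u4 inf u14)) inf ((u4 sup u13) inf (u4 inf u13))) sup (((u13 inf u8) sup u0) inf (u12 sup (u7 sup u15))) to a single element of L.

u4 ∧ u14 = u14
u6 ∧ u14 = u14
u4 ∨ u13 = u9
u4 ∧ u13 = u14
u9 ∧ u14 = u14
u14 ∧ u14 = u14
u13 ∧ u8 = u13
u13 ∨ u0 = u9
u7 ∨ u15 = u11
u12 ∨ u11 = u11
u9 ∧ u11 = u9
u14 ∨ u9 = u9

u9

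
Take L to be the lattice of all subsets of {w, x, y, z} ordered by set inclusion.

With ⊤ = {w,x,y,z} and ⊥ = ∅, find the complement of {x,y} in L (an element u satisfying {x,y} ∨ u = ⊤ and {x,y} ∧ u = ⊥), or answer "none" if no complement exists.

{w,z}

Need u with {x,y} ∨ u = {w,x,y,z} and {x,y} ∧ u = ∅.
Checking each element gives: {w,z}.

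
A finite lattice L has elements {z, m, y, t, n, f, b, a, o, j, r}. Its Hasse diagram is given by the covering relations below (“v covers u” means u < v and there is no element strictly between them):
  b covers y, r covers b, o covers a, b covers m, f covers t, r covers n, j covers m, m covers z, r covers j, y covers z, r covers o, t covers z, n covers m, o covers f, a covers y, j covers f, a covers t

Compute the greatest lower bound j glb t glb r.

t

Common lower bounds of {j, t, r}: t, z.
The greatest among these is t.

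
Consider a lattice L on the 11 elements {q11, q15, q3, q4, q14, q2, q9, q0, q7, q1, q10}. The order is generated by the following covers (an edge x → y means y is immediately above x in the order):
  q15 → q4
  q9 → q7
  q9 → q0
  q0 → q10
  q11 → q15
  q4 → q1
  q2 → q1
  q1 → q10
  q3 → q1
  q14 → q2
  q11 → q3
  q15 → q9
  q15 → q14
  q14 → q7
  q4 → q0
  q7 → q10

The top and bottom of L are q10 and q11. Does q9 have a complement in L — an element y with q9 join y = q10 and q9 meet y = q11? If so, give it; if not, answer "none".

Need y with q9 ∨ y = q10 and q9 ∧ y = q11.
Checking each element gives: q3.

q3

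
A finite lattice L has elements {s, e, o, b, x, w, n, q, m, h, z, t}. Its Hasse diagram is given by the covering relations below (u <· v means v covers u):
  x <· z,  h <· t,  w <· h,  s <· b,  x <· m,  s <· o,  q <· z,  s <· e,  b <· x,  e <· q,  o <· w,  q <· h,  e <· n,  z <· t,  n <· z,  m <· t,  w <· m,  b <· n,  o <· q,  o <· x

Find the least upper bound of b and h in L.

Common upper bounds of {b, h}: t.
The least among these is t.

t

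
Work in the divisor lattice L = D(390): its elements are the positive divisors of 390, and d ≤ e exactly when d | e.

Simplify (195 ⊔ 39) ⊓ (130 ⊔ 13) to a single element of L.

195 ∨ 39 = 195
130 ∨ 13 = 130
195 ∧ 130 = 65

65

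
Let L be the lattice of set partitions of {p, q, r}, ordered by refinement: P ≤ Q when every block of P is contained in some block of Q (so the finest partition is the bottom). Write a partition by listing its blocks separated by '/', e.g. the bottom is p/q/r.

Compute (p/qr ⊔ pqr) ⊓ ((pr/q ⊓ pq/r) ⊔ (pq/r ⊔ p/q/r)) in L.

p/qr ∨ pqr = pqr
pr/q ∧ pq/r = p/q/r
pq/r ∨ p/q/r = pq/r
p/q/r ∨ pq/r = pq/r
pqr ∧ pq/r = pq/r

pq/r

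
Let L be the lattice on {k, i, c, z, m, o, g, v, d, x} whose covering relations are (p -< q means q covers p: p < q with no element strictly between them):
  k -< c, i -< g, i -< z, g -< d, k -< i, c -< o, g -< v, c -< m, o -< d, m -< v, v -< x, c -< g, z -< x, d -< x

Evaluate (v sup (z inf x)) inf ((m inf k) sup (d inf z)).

z ∧ x = z
v ∨ z = x
m ∧ k = k
d ∧ z = i
k ∨ i = i
x ∧ i = i

i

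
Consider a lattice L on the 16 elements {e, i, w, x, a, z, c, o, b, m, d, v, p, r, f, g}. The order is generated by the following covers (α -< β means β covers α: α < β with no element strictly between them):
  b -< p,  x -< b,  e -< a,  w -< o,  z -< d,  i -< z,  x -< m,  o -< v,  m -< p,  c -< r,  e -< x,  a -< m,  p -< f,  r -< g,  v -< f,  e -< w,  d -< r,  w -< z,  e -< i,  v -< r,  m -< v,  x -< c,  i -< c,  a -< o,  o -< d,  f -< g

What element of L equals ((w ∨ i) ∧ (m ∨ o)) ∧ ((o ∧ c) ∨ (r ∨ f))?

w

w ∨ i = z
m ∨ o = v
z ∧ v = w
o ∧ c = e
r ∨ f = g
e ∨ g = g
w ∧ g = w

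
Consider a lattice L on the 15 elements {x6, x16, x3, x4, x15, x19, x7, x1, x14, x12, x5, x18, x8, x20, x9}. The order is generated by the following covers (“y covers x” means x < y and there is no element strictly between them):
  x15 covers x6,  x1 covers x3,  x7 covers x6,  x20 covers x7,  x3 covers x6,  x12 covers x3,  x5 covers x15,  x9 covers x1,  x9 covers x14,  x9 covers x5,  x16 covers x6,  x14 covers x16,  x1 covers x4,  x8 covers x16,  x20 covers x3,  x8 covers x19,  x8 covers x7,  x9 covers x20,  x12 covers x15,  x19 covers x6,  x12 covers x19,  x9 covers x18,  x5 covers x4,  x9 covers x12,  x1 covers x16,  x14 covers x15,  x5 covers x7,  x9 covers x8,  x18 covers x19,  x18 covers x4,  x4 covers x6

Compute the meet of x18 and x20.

Common lower bounds of {x18, x20}: x6.
The greatest among these is x6.

x6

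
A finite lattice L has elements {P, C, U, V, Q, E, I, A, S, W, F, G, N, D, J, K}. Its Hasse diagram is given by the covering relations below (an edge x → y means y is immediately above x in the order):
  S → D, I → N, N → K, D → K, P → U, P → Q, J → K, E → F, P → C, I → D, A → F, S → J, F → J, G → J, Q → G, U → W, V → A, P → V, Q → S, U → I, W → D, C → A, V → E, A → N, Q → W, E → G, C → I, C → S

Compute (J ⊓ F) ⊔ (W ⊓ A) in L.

J ∧ F = F
W ∧ A = P
F ∨ P = F

F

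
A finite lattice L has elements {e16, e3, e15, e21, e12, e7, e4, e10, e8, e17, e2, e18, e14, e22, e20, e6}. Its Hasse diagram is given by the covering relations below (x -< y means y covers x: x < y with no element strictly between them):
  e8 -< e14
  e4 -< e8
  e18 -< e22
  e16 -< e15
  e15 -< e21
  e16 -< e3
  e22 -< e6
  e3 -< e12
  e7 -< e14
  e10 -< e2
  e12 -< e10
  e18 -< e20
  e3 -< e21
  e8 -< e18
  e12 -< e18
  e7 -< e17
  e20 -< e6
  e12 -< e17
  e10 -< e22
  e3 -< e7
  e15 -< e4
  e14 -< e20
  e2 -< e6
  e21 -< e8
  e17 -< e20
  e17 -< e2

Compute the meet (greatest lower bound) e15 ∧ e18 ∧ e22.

Common lower bounds of {e15, e18, e22}: e15, e16.
The greatest among these is e15.

e15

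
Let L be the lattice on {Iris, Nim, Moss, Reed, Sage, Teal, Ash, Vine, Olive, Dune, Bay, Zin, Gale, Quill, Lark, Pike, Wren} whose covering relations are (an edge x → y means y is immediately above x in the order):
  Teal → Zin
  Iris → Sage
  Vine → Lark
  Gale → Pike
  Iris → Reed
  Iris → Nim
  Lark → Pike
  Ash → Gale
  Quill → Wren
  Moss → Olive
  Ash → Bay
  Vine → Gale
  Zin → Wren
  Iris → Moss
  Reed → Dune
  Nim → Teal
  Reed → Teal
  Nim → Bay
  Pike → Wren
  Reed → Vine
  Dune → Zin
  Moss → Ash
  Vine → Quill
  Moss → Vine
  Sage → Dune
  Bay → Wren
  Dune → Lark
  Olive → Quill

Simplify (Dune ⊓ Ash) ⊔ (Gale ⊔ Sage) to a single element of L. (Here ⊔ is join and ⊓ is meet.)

Pike

Dune ∧ Ash = Iris
Gale ∨ Sage = Pike
Iris ∨ Pike = Pike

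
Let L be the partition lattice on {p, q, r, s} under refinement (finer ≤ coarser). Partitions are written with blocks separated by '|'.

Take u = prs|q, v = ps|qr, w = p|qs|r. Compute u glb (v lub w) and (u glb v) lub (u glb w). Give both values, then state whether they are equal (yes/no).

v lub w = pqrs, so u glb (v lub w) = prs|q glb pqrs = prs|q.
u glb v = ps|q|r and u glb w = p|q|r|s, so (u glb v) lub (u glb w) = ps|q|r lub p|q|r|s = ps|q|r.
Equal: no.

prs|q; ps|q|r; no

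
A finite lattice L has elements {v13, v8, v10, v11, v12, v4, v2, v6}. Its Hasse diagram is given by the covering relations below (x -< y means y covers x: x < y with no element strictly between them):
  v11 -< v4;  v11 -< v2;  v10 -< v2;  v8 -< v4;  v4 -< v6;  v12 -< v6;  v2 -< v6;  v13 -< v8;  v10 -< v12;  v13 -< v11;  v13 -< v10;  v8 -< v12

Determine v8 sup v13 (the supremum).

Common upper bounds of {v8, v13}: v12, v4, v6, v8.
The least among these is v8.

v8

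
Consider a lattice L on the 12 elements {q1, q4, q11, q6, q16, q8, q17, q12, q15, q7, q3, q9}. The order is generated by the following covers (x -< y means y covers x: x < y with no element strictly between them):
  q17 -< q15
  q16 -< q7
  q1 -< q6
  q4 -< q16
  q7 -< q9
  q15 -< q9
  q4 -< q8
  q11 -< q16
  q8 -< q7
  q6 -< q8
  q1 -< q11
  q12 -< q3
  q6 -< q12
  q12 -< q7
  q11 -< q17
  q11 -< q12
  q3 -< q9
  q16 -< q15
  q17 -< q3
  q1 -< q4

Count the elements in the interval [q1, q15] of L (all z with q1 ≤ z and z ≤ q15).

The interval [q1, q15] = {q1, q11, q15, q16, q17, q4}, which has 6 elements.

6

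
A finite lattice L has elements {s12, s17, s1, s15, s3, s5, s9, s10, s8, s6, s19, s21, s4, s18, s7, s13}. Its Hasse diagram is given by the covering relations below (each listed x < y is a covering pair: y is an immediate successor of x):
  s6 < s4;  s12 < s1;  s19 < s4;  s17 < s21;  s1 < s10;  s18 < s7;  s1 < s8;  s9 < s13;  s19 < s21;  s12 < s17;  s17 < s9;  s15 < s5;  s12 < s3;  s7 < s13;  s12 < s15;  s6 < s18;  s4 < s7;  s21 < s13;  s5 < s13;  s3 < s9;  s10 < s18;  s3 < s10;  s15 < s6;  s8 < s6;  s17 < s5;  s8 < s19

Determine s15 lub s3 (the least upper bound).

Common upper bounds of {s15, s3}: s13, s18, s7.
The least among these is s18.

s18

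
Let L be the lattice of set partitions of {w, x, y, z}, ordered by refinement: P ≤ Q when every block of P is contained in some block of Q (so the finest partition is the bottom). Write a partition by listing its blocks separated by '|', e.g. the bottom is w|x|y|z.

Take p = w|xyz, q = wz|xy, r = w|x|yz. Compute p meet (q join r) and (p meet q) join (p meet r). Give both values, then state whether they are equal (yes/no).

q join r = wxyz, so p meet (q join r) = w|xyz meet wxyz = w|xyz.
p meet q = w|xy|z and p meet r = w|x|yz, so (p meet q) join (p meet r) = w|xy|z join w|x|yz = w|xyz.
Equal: yes.

w|xyz; w|xyz; yes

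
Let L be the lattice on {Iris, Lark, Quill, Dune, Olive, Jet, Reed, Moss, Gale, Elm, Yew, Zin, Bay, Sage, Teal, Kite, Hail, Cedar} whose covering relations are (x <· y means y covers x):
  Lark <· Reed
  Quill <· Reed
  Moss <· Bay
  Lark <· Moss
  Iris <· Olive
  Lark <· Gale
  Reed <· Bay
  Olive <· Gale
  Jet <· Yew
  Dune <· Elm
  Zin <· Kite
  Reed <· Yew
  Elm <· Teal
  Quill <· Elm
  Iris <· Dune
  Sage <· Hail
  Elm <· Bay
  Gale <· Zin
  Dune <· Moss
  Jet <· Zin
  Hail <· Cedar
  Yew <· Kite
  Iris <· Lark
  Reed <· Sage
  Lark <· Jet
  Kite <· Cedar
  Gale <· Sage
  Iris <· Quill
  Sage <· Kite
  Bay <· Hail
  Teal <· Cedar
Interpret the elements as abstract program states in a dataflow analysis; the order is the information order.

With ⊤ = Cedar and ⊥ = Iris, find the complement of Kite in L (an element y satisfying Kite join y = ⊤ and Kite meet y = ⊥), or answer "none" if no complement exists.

Dune

Need y with Kite ∨ y = Cedar and Kite ∧ y = Iris.
Checking each element gives: Dune.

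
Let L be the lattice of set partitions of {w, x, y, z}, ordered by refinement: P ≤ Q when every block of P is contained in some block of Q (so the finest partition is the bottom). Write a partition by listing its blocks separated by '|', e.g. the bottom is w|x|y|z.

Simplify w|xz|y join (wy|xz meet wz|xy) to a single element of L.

wy|xz ∧ wz|xy = w|x|y|z
w|xz|y ∨ w|x|y|z = w|xz|y

w|xz|y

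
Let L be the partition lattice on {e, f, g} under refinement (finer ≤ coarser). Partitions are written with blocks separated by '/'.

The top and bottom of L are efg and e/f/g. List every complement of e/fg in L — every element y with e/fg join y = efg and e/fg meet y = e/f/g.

Need y with e/fg ∨ y = efg and e/fg ∧ y = e/f/g.
Checking each element gives: ef/g, eg/f.

ef/g, eg/f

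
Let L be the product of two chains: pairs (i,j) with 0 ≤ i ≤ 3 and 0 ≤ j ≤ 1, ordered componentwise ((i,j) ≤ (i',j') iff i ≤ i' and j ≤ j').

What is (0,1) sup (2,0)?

In a product of chains, the join is componentwise max, giving (2,1).

(2,1)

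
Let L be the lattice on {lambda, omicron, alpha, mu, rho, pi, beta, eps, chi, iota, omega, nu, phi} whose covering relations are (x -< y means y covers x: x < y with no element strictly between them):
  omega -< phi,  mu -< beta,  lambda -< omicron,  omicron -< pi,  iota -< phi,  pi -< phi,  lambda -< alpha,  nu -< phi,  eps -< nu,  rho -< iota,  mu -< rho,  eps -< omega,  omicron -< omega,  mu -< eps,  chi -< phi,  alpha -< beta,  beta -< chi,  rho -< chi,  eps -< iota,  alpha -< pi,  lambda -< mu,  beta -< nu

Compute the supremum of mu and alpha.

beta

Common upper bounds of {mu, alpha}: beta, chi, nu, phi.
The least among these is beta.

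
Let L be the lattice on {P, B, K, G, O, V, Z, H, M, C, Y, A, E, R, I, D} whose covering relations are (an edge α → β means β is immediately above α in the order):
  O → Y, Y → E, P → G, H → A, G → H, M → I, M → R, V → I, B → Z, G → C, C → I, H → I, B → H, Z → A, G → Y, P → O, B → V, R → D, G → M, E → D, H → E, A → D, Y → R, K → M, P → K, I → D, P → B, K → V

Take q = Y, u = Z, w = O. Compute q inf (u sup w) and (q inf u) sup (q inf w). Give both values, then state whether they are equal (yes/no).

u sup w = D, so q inf (u sup w) = Y inf D = Y.
q inf u = P and q inf w = O, so (q inf u) sup (q inf w) = P sup O = O.
Equal: no.

Y; O; no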